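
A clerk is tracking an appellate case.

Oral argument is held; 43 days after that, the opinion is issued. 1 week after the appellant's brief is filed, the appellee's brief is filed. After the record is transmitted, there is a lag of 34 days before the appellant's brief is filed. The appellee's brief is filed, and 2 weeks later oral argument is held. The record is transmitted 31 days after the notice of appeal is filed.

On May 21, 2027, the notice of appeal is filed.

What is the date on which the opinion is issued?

The notice of appeal is filed: May 21, 2027.
The record is transmitted: May 21, 2027 + 31 days = Jun 21, 2027.
The appellant's brief is filed: Jun 21, 2027 + 34 days = Jul 25, 2027.
The appellee's brief is filed: Jul 25, 2027 + 1 week = Aug 1, 2027.
Oral argument is held: Aug 1, 2027 + 2 weeks = Aug 15, 2027.
The opinion is issued: Aug 15, 2027 + 43 days = Sep 27, 2027.

September 27, 2027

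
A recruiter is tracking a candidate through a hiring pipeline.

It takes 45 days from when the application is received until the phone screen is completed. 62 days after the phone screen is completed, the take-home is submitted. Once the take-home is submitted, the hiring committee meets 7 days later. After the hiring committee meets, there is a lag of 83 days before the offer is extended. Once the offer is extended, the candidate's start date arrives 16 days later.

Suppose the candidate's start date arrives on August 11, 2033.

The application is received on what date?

January 10, 2033

The candidate's start date arrives: Aug 11, 2033.
The offer is extended: Aug 11, 2033 − 16 days = Jul 26, 2033.
The hiring committee meets: Jul 26, 2033 − 83 days = May 4, 2033.
The take-home is submitted: May 4, 2033 − 7 days = Apr 27, 2033.
The phone screen is completed: Apr 27, 2033 − 62 days = Feb 24, 2033.
The application is received: Feb 24, 2033 − 45 days = Jan 10, 2033.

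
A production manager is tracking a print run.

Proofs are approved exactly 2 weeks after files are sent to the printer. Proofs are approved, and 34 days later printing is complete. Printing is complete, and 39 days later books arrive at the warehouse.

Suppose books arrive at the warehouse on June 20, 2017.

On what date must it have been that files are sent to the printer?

Books arrive at the warehouse: Jun 20, 2017.
Printing is complete: Jun 20, 2017 − 39 days = May 12, 2017.
Proofs are approved: May 12, 2017 − 34 days = Apr 8, 2017.
Files are sent to the printer: Apr 8, 2017 − 2 weeks = Mar 25, 2017.

March 25, 2017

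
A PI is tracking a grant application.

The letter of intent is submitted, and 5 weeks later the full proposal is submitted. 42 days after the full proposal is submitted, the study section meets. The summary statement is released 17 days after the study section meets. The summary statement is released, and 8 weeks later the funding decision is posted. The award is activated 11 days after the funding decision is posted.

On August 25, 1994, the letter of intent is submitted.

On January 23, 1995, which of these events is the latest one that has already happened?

The letter of intent is submitted: Aug 25, 1994.
The full proposal is submitted: Aug 25, 1994 + 5 weeks = Sep 29, 1994.
The study section meets: Sep 29, 1994 + 42 days = Nov 10, 1994.
The summary statement is released: Nov 10, 1994 + 17 days = Nov 27, 1994.
The funding decision is posted: Nov 27, 1994 + 8 weeks = Jan 22, 1995.
The award is activated: Jan 22, 1995 + 11 days = Feb 2, 1995.
Jan 23, 1995 falls between when the funding decision is posted (Jan 22, 1995) and when the award is activated (Feb 2, 1995).

The funding decision is posted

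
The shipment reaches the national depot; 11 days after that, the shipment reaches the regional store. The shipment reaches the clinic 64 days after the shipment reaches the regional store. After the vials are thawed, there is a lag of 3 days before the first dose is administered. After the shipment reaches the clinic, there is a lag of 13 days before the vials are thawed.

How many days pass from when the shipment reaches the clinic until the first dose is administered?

16 days

Causal path: the shipment reaches the clinic → the vials are thawed → the first dose is administered.
Total delay along the path: 13 + 3 = 16 days.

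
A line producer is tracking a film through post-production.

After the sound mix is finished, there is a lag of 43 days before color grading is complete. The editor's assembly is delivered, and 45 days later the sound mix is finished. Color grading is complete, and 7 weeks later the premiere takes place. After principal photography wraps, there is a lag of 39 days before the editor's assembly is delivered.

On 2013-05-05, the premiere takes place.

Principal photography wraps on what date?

The premiere takes place: May 5, 2013.
Color grading is complete: May 5, 2013 − 7 weeks = Mar 17, 2013.
The sound mix is finished: Mar 17, 2013 − 43 days = Feb 2, 2013.
The editor's assembly is delivered: Feb 2, 2013 − 45 days = Dec 19, 2012.
Principal photography wraps: Dec 19, 2012 − 39 days = Nov 10, 2012.

2012-11-10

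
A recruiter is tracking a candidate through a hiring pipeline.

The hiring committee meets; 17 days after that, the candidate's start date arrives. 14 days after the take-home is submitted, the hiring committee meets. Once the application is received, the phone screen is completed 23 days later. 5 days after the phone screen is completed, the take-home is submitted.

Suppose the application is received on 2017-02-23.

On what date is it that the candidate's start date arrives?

2017-04-23

The application is received: Feb 23, 2017.
The phone screen is completed: Feb 23, 2017 + 23 days = Mar 18, 2017.
The take-home is submitted: Mar 18, 2017 + 5 days = Mar 23, 2017.
The hiring committee meets: Mar 23, 2017 + 14 days = Apr 6, 2017.
The candidate's start date arrives: Apr 6, 2017 + 17 days = Apr 23, 2017.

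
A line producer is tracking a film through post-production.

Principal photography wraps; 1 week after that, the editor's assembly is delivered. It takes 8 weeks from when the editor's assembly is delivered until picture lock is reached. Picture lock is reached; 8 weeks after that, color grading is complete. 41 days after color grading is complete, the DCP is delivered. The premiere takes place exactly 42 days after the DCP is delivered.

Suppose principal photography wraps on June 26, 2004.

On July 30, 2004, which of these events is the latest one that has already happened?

The editor's assembly is delivered

Principal photography wraps: Jun 26, 2004.
The editor's assembly is delivered: Jun 26, 2004 + 1 week = Jul 3, 2004.
Picture lock is reached: Jul 3, 2004 + 8 weeks = Aug 28, 2004.
Color grading is complete: Aug 28, 2004 + 8 weeks = Oct 23, 2004.
The DCP is delivered: Oct 23, 2004 + 41 days = Dec 3, 2004.
The premiere takes place: Dec 3, 2004 + 42 days = Jan 14, 2005.
Jul 30, 2004 falls between when the editor's assembly is delivered (Jul 3, 2004) and when picture lock is reached (Aug 28, 2004).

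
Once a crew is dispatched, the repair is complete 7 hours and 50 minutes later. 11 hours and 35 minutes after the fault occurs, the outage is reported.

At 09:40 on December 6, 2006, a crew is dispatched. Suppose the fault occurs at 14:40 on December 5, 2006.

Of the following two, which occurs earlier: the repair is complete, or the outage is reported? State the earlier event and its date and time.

A crew is dispatched: 09:40 Dec 6, 2006.
The repair is complete: 09:40 Dec 6, 2006 + 7h50m = 17:30 Dec 6, 2006.
The fault occurs: 14:40 Dec 5, 2006.
The outage is reported: 14:40 Dec 5, 2006 + 11h35m = 02:15 Dec 6, 2006.
Comparing: the repair is complete at 17:30 Dec 6, 2006 vs the outage is reported at 02:15 Dec 6, 2006. Earlier: the outage is reported.

The outage is reported — 02:15 on December 6, 2006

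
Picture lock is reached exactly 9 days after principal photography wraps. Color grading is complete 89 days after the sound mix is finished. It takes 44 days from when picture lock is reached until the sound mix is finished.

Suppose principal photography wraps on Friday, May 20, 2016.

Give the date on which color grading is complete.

Sunday, October 9, 2016

Principal photography wraps: May 20, 2016.
Picture lock is reached: May 20, 2016 + 9 days = May 29, 2016.
The sound mix is finished: May 29, 2016 + 44 days = Jul 12, 2016.
Color grading is complete: Jul 12, 2016 + 89 days = Oct 9, 2016.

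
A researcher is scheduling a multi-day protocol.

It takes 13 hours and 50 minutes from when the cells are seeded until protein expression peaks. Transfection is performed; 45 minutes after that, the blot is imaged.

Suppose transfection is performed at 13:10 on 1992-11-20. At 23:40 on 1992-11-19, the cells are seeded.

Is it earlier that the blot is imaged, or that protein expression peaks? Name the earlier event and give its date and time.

Transfection is performed: 13:10 Nov 20, 1992.
The blot is imaged: 13:10 Nov 20, 1992 + 45m = 13:55 Nov 20, 1992.
The cells are seeded: 23:40 Nov 19, 1992.
Protein expression peaks: 23:40 Nov 19, 1992 + 13h50m = 13:30 Nov 20, 1992.
Comparing: the blot is imaged at 13:55 Nov 20, 1992 vs protein expression peaks at 13:30 Nov 20, 1992. Earlier: protein expression peaks.

Protein expression peaks — 13:30 on 1992-11-20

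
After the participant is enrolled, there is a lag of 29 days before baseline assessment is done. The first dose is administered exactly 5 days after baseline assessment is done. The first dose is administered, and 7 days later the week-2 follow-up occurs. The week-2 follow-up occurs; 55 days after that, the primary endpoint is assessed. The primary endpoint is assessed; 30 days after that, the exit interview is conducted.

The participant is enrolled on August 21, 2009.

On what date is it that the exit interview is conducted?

The participant is enrolled: Aug 21, 2009.
Baseline assessment is done: Aug 21, 2009 + 29 days = Sep 19, 2009.
The first dose is administered: Sep 19, 2009 + 5 days = Sep 24, 2009.
The week-2 follow-up occurs: Sep 24, 2009 + 7 days = Oct 1, 2009.
The primary endpoint is assessed: Oct 1, 2009 + 55 days = Nov 25, 2009.
The exit interview is conducted: Nov 25, 2009 + 30 days = Dec 25, 2009.

December 25, 2009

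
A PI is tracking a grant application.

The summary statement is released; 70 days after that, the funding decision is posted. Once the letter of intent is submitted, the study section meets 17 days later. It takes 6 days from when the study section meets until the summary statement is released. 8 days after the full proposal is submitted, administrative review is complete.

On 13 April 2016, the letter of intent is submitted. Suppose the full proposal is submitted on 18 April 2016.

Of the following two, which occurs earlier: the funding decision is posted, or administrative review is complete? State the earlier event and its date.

The letter of intent is submitted: Apr 13, 2016.
The study section meets: Apr 13, 2016 + 17 days = Apr 30, 2016.
The summary statement is released: Apr 30, 2016 + 6 days = May 6, 2016.
The funding decision is posted: May 6, 2016 + 70 days = Jul 15, 2016.
The full proposal is submitted: Apr 18, 2016.
Administrative review is complete: Apr 18, 2016 + 8 days = Apr 26, 2016.
Comparing: the funding decision is posted on Jul 15, 2016 vs administrative review is complete on Apr 26, 2016. Earlier: administrative review is complete.

Administrative review is complete — 26 April 2016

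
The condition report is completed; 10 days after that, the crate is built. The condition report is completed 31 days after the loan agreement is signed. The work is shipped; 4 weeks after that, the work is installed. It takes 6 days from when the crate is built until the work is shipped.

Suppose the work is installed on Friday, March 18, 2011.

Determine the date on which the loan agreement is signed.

Sunday, January 2, 2011

The work is installed: Mar 18, 2011.
The work is shipped: Mar 18, 2011 − 4 weeks = Feb 18, 2011.
The crate is built: Feb 18, 2011 − 6 days = Feb 12, 2011.
The condition report is completed: Feb 12, 2011 − 10 days = Feb 2, 2011.
The loan agreement is signed: Feb 2, 2011 − 31 days = Jan 2, 2011.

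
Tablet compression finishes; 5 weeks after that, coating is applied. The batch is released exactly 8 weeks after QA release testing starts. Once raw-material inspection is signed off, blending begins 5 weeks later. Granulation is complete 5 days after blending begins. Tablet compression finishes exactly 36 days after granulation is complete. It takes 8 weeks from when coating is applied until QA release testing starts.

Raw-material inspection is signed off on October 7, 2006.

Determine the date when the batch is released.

May 18, 2007

Raw-material inspection is signed off: Oct 7, 2006.
Blending begins: Oct 7, 2006 + 5 weeks = Nov 11, 2006.
Granulation is complete: Nov 11, 2006 + 5 days = Nov 16, 2006.
Tablet compression finishes: Nov 16, 2006 + 36 days = Dec 22, 2006.
Coating is applied: Dec 22, 2006 + 5 weeks = Jan 26, 2007.
QA release testing starts: Jan 26, 2007 + 8 weeks = Mar 23, 2007.
The batch is released: Mar 23, 2007 + 8 weeks = May 18, 2007.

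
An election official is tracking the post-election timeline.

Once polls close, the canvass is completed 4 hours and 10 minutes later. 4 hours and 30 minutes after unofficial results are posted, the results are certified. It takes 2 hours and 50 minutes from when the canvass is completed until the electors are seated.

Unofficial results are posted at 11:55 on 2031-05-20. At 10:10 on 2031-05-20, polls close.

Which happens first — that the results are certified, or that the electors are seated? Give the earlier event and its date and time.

The results are certified — 16:25 on 2031-05-20

Unofficial results are posted: 11:55 May 20, 2031.
The results are certified: 11:55 May 20, 2031 + 4h30m = 16:25 May 20, 2031.
Polls close: 10:10 May 20, 2031.
The canvass is completed: 10:10 May 20, 2031 + 4h10m = 14:20 May 20, 2031.
The electors are seated: 14:20 May 20, 2031 + 2h50m = 17:10 May 20, 2031.
Comparing: the results are certified at 16:25 May 20, 2031 vs the electors are seated at 17:10 May 20, 2031. Earlier: the results are certified.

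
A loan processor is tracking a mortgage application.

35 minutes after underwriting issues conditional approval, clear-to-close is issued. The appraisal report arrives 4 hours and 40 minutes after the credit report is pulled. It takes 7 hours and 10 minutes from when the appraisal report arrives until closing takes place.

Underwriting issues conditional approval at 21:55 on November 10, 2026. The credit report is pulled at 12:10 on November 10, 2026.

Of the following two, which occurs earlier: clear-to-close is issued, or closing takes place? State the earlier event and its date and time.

Clear-to-close is issued — 22:30 on November 10, 2026

Underwriting issues conditional approval: 21:55 Nov 10, 2026.
Clear-to-close is issued: 21:55 Nov 10, 2026 + 35m = 22:30 Nov 10, 2026.
The credit report is pulled: 12:10 Nov 10, 2026.
The appraisal report arrives: 12:10 Nov 10, 2026 + 4h40m = 16:50 Nov 10, 2026.
Closing takes place: 16:50 Nov 10, 2026 + 7h10m = 00:00 Nov 11, 2026.
Comparing: clear-to-close is issued at 22:30 Nov 10, 2026 vs closing takes place at 00:00 Nov 11, 2026. Earlier: clear-to-close is issued.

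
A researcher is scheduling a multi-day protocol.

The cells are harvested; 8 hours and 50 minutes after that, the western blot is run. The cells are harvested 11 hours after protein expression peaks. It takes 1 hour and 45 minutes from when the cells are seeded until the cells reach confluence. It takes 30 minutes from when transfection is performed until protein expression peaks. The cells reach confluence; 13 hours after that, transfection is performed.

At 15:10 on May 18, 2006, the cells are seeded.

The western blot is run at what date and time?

The cells are seeded: 15:10 May 18, 2006.
The cells reach confluence: 15:10 May 18, 2006 + 1h45m = 16:55 May 18, 2006.
Transfection is performed: 16:55 May 18, 2006 + 13h = 05:55 May 19, 2006.
Protein expression peaks: 05:55 May 19, 2006 + 30m = 06:25 May 19, 2006.
The cells are harvested: 06:25 May 19, 2006 + 11h = 17:25 May 19, 2006.
The western blot is run: 17:25 May 19, 2006 + 8h50m = 02:15 May 20, 2006.

02:15 on May 20, 2006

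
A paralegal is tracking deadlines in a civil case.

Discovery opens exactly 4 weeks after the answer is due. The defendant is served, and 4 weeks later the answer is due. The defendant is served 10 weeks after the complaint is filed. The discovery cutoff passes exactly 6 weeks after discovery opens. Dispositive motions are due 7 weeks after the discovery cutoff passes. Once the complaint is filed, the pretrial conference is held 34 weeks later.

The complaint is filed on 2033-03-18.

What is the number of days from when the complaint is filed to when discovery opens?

Causal path: the complaint is filed → the defendant is served → the answer is due → discovery opens.
Total delay along the path: 10 + 4 + 4 weeks = 18 weeks = 126 days.

126 days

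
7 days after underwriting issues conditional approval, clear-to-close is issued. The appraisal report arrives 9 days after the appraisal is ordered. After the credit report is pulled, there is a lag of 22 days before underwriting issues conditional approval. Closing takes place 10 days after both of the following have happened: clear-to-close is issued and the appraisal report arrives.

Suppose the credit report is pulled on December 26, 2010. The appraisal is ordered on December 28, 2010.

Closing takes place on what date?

The credit report is pulled: Dec 26, 2010.
Underwriting issues conditional approval: Dec 26, 2010 + 22 days = Jan 17, 2011.
Clear-to-close is issued: Jan 17, 2011 + 7 days = Jan 24, 2011.
The appraisal is ordered: Dec 28, 2010.
The appraisal report arrives: Dec 28, 2010 + 9 days = Jan 6, 2011.
Both prerequisites met — clear-to-close is issued (Jan 24, 2011), the appraisal report arrives (Jan 6, 2011); the later is Jan 24, 2011.
Closing takes place: Jan 24, 2011 + 10 days = Feb 3, 2011.

February 3, 2011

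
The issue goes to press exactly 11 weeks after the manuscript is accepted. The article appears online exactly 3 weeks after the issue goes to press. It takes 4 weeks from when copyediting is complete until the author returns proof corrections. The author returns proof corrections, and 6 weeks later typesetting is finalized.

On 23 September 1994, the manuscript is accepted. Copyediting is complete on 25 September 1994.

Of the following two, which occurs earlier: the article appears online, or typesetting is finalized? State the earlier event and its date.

The manuscript is accepted: Sep 23, 1994.
The issue goes to press: Sep 23, 1994 + 11 weeks = Dec 9, 1994.
The article appears online: Dec 9, 1994 + 3 weeks = Dec 30, 1994.
Copyediting is complete: Sep 25, 1994.
The author returns proof corrections: Sep 25, 1994 + 4 weeks = Oct 23, 1994.
Typesetting is finalized: Oct 23, 1994 + 6 weeks = Dec 4, 1994.
Comparing: the article appears online on Dec 30, 1994 vs typesetting is finalized on Dec 4, 1994. Earlier: typesetting is finalized.

Typesetting is finalized — 4 December 1994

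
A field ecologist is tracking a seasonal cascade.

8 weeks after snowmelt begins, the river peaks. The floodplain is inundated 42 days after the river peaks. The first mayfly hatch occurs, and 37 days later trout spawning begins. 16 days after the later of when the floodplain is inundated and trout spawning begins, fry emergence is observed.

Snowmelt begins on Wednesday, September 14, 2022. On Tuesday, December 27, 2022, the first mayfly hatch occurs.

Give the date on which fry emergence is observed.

Snowmelt begins: Sep 14, 2022.
The river peaks: Sep 14, 2022 + 8 weeks = Nov 9, 2022.
The floodplain is inundated: Nov 9, 2022 + 42 days = Dec 21, 2022.
The first mayfly hatch occurs: Dec 27, 2022.
Trout spawning begins: Dec 27, 2022 + 37 days = Feb 2, 2023.
Both prerequisites met — the floodplain is inundated (Dec 21, 2022), trout spawning begins (Feb 2, 2023); the later is Feb 2, 2023.
Fry emergence is observed: Feb 2, 2023 + 16 days = Feb 18, 2023.

Saturday, February 18, 2023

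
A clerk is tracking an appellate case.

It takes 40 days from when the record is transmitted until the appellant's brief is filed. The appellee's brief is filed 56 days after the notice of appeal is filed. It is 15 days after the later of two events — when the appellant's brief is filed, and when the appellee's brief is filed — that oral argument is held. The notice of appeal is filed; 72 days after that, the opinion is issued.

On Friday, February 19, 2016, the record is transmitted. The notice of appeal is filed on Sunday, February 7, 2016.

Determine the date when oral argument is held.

Monday, April 18, 2016

The record is transmitted: Feb 19, 2016.
The appellant's brief is filed: Feb 19, 2016 + 40 days = Mar 30, 2016.
The notice of appeal is filed: Feb 7, 2016.
The appellee's brief is filed: Feb 7, 2016 + 56 days = Apr 3, 2016.
Both prerequisites met — the appellant's brief is filed (Mar 30, 2016), the appellee's brief is filed (Apr 3, 2016); the later is Apr 3, 2016.
Oral argument is held: Apr 3, 2016 + 15 days = Apr 18, 2016.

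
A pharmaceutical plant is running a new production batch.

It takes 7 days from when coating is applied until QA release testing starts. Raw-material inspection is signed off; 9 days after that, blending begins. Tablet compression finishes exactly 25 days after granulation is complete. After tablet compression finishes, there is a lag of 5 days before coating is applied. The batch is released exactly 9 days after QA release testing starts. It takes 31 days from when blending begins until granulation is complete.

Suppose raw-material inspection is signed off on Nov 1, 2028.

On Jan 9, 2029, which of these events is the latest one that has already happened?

Raw-material inspection is signed off: Nov 1, 2028.
Blending begins: Nov 1, 2028 + 9 days = Nov 10, 2028.
Granulation is complete: Nov 10, 2028 + 31 days = Dec 11, 2028.
Tablet compression finishes: Dec 11, 2028 + 25 days = Jan 5, 2029.
Coating is applied: Jan 5, 2029 + 5 days = Jan 10, 2029.
QA release testing starts: Jan 10, 2029 + 7 days = Jan 17, 2029.
The batch is released: Jan 17, 2029 + 9 days = Jan 26, 2029.
Jan 9, 2029 falls between when tablet compression finishes (Jan 5, 2029) and when coating is applied (Jan 10, 2029).

Tablet compression finishes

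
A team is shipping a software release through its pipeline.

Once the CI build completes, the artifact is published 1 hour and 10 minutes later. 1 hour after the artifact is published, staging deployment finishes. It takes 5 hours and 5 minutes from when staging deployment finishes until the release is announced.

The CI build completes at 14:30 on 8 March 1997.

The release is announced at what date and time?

21:45 on 8 March 1997

The CI build completes: 14:30 Mar 8, 1997.
The artifact is published: 14:30 Mar 8, 1997 + 1h10m = 15:40 Mar 8, 1997.
Staging deployment finishes: 15:40 Mar 8, 1997 + 1h = 16:40 Mar 8, 1997.
The release is announced: 16:40 Mar 8, 1997 + 5h05m = 21:45 Mar 8, 1997.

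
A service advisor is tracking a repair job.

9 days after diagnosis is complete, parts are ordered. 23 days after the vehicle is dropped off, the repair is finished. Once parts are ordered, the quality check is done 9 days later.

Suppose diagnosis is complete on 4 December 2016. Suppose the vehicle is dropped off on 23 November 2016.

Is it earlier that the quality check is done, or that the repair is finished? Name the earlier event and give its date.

The repair is finished — 16 December 2016

Diagnosis is complete: Dec 4, 2016.
Parts are ordered: Dec 4, 2016 + 9 days = Dec 13, 2016.
The quality check is done: Dec 13, 2016 + 9 days = Dec 22, 2016.
The vehicle is dropped off: Nov 23, 2016.
The repair is finished: Nov 23, 2016 + 23 days = Dec 16, 2016.
Comparing: the quality check is done on Dec 22, 2016 vs the repair is finished on Dec 16, 2016. Earlier: the repair is finished.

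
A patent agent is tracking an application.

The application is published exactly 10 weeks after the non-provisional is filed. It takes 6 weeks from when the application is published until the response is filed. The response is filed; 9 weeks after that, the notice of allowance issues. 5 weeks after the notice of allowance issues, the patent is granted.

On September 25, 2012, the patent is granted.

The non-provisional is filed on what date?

February 28, 2012

The patent is granted: Sep 25, 2012.
The notice of allowance issues: Sep 25, 2012 − 5 weeks = Aug 21, 2012.
The response is filed: Aug 21, 2012 − 9 weeks = Jun 19, 2012.
The application is published: Jun 19, 2012 − 6 weeks = May 8, 2012.
The non-provisional is filed: May 8, 2012 − 10 weeks = Feb 28, 2012.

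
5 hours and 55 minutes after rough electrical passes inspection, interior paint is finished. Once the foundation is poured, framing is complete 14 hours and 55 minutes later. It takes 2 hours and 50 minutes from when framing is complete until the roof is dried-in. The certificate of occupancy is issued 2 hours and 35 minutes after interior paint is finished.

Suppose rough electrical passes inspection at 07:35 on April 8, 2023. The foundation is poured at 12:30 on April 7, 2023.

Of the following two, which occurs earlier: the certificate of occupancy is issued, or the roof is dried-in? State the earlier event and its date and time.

The roof is dried-in — 06:15 on April 8, 2023

Rough electrical passes inspection: 07:35 Apr 8, 2023.
Interior paint is finished: 07:35 Apr 8, 2023 + 5h55m = 13:30 Apr 8, 2023.
The certificate of occupancy is issued: 13:30 Apr 8, 2023 + 2h35m = 16:05 Apr 8, 2023.
The foundation is poured: 12:30 Apr 7, 2023.
Framing is complete: 12:30 Apr 7, 2023 + 14h55m = 03:25 Apr 8, 2023.
The roof is dried-in: 03:25 Apr 8, 2023 + 2h50m = 06:15 Apr 8, 2023.
Comparing: the certificate of occupancy is issued at 16:05 Apr 8, 2023 vs the roof is dried-in at 06:15 Apr 8, 2023. Earlier: the roof is dried-in.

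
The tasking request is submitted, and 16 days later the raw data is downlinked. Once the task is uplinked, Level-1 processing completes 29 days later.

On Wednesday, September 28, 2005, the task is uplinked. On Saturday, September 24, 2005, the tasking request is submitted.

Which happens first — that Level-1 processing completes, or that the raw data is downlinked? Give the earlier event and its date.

The raw data is downlinked — Monday, October 10, 2005

The task is uplinked: Sep 28, 2005.
Level-1 processing completes: Sep 28, 2005 + 29 days = Oct 27, 2005.
The tasking request is submitted: Sep 24, 2005.
The raw data is downlinked: Sep 24, 2005 + 16 days = Oct 10, 2005.
Comparing: Level-1 processing completes on Oct 27, 2005 vs the raw data is downlinked on Oct 10, 2005. Earlier: the raw data is downlinked.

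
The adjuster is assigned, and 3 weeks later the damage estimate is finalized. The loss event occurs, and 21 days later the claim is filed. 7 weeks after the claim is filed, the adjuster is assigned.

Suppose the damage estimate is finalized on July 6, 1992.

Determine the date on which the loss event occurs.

The damage estimate is finalized: Jul 6, 1992.
The adjuster is assigned: Jul 6, 1992 − 3 weeks = Jun 15, 1992.
The claim is filed: Jun 15, 1992 − 7 weeks = Apr 27, 1992.
The loss event occurs: Apr 27, 1992 − 21 days = Apr 6, 1992.

April 6, 1992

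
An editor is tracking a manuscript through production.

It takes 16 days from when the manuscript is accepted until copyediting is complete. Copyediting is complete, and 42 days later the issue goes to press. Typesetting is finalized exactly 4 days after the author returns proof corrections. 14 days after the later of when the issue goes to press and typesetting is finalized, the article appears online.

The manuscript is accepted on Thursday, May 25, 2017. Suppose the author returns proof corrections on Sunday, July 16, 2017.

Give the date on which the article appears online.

Saturday, August 5, 2017

The manuscript is accepted: May 25, 2017.
Copyediting is complete: May 25, 2017 + 16 days = Jun 10, 2017.
The issue goes to press: Jun 10, 2017 + 42 days = Jul 22, 2017.
The author returns proof corrections: Jul 16, 2017.
Typesetting is finalized: Jul 16, 2017 + 4 days = Jul 20, 2017.
Both prerequisites met — the issue goes to press (Jul 22, 2017), typesetting is finalized (Jul 20, 2017); the later is Jul 22, 2017.
The article appears online: Jul 22, 2017 + 14 days = Aug 5, 2017.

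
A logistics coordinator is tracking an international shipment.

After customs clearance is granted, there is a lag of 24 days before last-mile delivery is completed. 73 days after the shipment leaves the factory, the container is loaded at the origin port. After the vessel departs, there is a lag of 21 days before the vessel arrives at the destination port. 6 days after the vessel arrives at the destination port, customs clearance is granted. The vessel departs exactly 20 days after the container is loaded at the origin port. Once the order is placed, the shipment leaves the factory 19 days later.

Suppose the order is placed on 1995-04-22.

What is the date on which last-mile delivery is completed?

1995-10-02

The order is placed: Apr 22, 1995.
The shipment leaves the factory: Apr 22, 1995 + 19 days = May 11, 1995.
The container is loaded at the origin port: May 11, 1995 + 73 days = Jul 23, 1995.
The vessel departs: Jul 23, 1995 + 20 days = Aug 12, 1995.
The vessel arrives at the destination port: Aug 12, 1995 + 21 days = Sep 2, 1995.
Customs clearance is granted: Sep 2, 1995 + 6 days = Sep 8, 1995.
Last-mile delivery is completed: Sep 8, 1995 + 24 days = Oct 2, 1995.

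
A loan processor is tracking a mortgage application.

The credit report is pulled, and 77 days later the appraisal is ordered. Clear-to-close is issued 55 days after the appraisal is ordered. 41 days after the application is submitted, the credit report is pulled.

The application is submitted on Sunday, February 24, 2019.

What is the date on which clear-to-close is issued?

Friday, August 16, 2019

The application is submitted: Feb 24, 2019.
The credit report is pulled: Feb 24, 2019 + 41 days = Apr 6, 2019.
The appraisal is ordered: Apr 6, 2019 + 77 days = Jun 22, 2019.
Clear-to-close is issued: Jun 22, 2019 + 55 days = Aug 16, 2019.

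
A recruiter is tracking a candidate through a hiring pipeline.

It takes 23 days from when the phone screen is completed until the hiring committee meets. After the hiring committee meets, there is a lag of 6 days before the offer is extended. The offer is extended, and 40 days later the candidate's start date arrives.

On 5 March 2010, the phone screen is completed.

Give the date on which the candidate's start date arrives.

The phone screen is completed: Mar 5, 2010.
The hiring committee meets: Mar 5, 2010 + 23 days = Mar 28, 2010.
The offer is extended: Mar 28, 2010 + 6 days = Apr 3, 2010.
The candidate's start date arrives: Apr 3, 2010 + 40 days = May 13, 2010.

13 May 2010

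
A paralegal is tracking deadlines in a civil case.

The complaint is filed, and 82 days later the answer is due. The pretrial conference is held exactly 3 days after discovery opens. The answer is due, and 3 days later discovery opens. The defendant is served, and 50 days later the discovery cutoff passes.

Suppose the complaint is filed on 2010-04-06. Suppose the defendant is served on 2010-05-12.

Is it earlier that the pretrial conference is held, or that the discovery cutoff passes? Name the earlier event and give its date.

The complaint is filed: Apr 6, 2010.
The answer is due: Apr 6, 2010 + 82 days = Jun 27, 2010.
Discovery opens: Jun 27, 2010 + 3 days = Jun 30, 2010.
The pretrial conference is held: Jun 30, 2010 + 3 days = Jul 3, 2010.
The defendant is served: May 12, 2010.
The discovery cutoff passes: May 12, 2010 + 50 days = Jul 1, 2010.
Comparing: the pretrial conference is held on Jul 3, 2010 vs the discovery cutoff passes on Jul 1, 2010. Earlier: the discovery cutoff passes.

The discovery cutoff passes — 2010-07-01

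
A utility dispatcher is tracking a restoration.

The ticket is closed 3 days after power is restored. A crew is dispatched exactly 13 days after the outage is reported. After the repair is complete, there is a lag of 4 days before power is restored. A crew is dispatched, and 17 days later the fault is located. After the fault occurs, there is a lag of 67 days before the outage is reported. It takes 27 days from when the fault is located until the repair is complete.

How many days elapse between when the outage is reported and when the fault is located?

30 days

Causal path: the outage is reported → a crew is dispatched → the fault is located.
Total delay along the path: 13 + 17 = 30 days.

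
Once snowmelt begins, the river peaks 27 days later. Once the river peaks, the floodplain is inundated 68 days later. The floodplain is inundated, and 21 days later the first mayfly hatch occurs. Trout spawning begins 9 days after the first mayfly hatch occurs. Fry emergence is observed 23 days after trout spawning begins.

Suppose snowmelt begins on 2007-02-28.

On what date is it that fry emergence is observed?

Snowmelt begins: Feb 28, 2007.
The river peaks: Feb 28, 2007 + 27 days = Mar 27, 2007.
The floodplain is inundated: Mar 27, 2007 + 68 days = Jun 3, 2007.
The first mayfly hatch occurs: Jun 3, 2007 + 21 days = Jun 24, 2007.
Trout spawning begins: Jun 24, 2007 + 9 days = Jul 3, 2007.
Fry emergence is observed: Jul 3, 2007 + 23 days = Jul 26, 2007.

2007-07-26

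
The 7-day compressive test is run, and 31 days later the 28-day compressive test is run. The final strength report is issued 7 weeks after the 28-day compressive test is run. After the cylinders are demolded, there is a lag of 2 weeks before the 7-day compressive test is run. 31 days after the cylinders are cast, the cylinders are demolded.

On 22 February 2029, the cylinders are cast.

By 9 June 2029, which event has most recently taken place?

The cylinders are cast: Feb 22, 2029.
The cylinders are demolded: Feb 22, 2029 + 31 days = Mar 25, 2029.
The 7-day compressive test is run: Mar 25, 2029 + 2 weeks = Apr 8, 2029.
The 28-day compressive test is run: Apr 8, 2029 + 31 days = May 9, 2029.
The final strength report is issued: May 9, 2029 + 7 weeks = Jun 27, 2029.
Jun 9, 2029 falls between when the 28-day compressive test is run (May 9, 2029) and when the final strength report is issued (Jun 27, 2029).

The 28-day compressive test is run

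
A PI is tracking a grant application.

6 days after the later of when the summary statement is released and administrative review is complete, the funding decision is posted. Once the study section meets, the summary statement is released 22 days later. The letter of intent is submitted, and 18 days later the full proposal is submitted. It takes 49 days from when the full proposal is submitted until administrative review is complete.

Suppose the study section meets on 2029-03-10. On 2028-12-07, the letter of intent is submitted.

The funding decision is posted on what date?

2029-04-07

The study section meets: Mar 10, 2029.
The summary statement is released: Mar 10, 2029 + 22 days = Apr 1, 2029.
The letter of intent is submitted: Dec 7, 2028.
The full proposal is submitted: Dec 7, 2028 + 18 days = Dec 25, 2028.
Administrative review is complete: Dec 25, 2028 + 49 days = Feb 12, 2029.
Both prerequisites met — the summary statement is released (Apr 1, 2029), administrative review is complete (Feb 12, 2029); the later is Apr 1, 2029.
The funding decision is posted: Apr 1, 2029 + 6 days = Apr 7, 2029.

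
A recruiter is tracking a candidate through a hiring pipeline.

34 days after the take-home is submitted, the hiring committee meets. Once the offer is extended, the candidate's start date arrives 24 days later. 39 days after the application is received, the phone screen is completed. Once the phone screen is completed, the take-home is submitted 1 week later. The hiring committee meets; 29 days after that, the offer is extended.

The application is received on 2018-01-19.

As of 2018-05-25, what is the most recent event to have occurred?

The offer is extended

The application is received: Jan 19, 2018.
The phone screen is completed: Jan 19, 2018 + 39 days = Feb 27, 2018.
The take-home is submitted: Feb 27, 2018 + 1 week = Mar 6, 2018.
The hiring committee meets: Mar 6, 2018 + 34 days = Apr 9, 2018.
The offer is extended: Apr 9, 2018 + 29 days = May 8, 2018.
The candidate's start date arrives: May 8, 2018 + 24 days = Jun 1, 2018.
May 25, 2018 falls between when the offer is extended (May 8, 2018) and when the candidate's start date arrives (Jun 1, 2018).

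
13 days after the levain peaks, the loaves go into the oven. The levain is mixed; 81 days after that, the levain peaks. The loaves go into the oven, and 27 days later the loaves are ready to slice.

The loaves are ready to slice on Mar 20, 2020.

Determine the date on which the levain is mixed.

The loaves are ready to slice: Mar 20, 2020.
The loaves go into the oven: Mar 20, 2020 − 27 days = Feb 22, 2020.
The levain peaks: Feb 22, 2020 − 13 days = Feb 9, 2020.
The levain is mixed: Feb 9, 2020 − 81 days = Nov 20, 2019.

Nov 20, 2019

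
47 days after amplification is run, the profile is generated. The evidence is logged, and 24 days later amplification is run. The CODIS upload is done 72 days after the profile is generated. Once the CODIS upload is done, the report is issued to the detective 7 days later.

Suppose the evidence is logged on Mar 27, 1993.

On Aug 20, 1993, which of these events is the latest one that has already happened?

The evidence is logged: Mar 27, 1993.
Amplification is run: Mar 27, 1993 + 24 days = Apr 20, 1993.
The profile is generated: Apr 20, 1993 + 47 days = Jun 6, 1993.
The CODIS upload is done: Jun 6, 1993 + 72 days = Aug 17, 1993.
The report is issued to the detective: Aug 17, 1993 + 7 days = Aug 24, 1993.
Aug 20, 1993 falls between when the CODIS upload is done (Aug 17, 1993) and when the report is issued to the detective (Aug 24, 1993).

The CODIS upload is done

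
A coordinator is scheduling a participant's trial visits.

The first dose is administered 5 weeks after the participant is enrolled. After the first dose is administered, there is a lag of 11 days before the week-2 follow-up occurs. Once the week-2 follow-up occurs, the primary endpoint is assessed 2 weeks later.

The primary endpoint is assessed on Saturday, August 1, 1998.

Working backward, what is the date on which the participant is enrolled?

Tuesday, June 2, 1998

The primary endpoint is assessed: Aug 1, 1998.
The week-2 follow-up occurs: Aug 1, 1998 − 2 weeks = Jul 18, 1998.
The first dose is administered: Jul 18, 1998 − 11 days = Jul 7, 1998.
The participant is enrolled: Jul 7, 1998 − 5 weeks = Jun 2, 1998.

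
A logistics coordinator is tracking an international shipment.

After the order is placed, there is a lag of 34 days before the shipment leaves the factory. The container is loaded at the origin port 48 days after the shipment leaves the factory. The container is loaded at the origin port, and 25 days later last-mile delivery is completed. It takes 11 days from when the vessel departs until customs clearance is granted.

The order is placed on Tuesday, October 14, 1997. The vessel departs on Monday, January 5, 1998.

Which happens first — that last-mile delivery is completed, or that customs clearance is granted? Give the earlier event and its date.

The order is placed: Oct 14, 1997.
The shipment leaves the factory: Oct 14, 1997 + 34 days = Nov 17, 1997.
The container is loaded at the origin port: Nov 17, 1997 + 48 days = Jan 4, 1998.
Last-mile delivery is completed: Jan 4, 1998 + 25 days = Jan 29, 1998.
The vessel departs: Jan 5, 1998.
Customs clearance is granted: Jan 5, 1998 + 11 days = Jan 16, 1998.
Comparing: last-mile delivery is completed on Jan 29, 1998 vs customs clearance is granted on Jan 16, 1998. Earlier: customs clearance is granted.

Customs clearance is granted — Friday, January 16, 1998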